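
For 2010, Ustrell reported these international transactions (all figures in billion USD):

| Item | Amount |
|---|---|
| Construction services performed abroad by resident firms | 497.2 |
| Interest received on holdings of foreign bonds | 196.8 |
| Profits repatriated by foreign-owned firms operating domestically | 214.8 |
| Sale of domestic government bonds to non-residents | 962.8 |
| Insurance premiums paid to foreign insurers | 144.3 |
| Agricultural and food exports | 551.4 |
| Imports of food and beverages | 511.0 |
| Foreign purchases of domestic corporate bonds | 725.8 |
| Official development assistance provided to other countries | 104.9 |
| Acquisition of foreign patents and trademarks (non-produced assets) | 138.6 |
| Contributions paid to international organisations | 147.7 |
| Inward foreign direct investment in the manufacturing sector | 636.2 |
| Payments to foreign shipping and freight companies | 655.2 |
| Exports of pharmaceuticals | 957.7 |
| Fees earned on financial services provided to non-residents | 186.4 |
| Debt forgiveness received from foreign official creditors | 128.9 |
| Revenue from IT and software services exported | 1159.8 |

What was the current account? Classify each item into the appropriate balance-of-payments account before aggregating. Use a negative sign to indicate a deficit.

Goods: -511.0 + 551.4 + 957.7 = 998.1
Services: -655.2 + 186.4 + 1159.8 - 144.3 + 497.2 = 1043.9
Primary income: -214.8 + 196.8 = -18.0
Secondary income: -104.9 - 147.7 = -252.6
Current account = 998.1 + 1043.9 + (-18.0) + (-252.6) = 1771.4
(Excluded from the current account — financial account: sale of domestic government bonds to non-residents 962.8, foreign purchases of domestic corporate bonds 725.8, inward foreign direct investment in the manufacturing sector 636.2; capital account: acquisition of foreign patents and trademarks (non-produced assets) 138.6, debt forgiveness received from foreign official creditors 128.9.)

1771.4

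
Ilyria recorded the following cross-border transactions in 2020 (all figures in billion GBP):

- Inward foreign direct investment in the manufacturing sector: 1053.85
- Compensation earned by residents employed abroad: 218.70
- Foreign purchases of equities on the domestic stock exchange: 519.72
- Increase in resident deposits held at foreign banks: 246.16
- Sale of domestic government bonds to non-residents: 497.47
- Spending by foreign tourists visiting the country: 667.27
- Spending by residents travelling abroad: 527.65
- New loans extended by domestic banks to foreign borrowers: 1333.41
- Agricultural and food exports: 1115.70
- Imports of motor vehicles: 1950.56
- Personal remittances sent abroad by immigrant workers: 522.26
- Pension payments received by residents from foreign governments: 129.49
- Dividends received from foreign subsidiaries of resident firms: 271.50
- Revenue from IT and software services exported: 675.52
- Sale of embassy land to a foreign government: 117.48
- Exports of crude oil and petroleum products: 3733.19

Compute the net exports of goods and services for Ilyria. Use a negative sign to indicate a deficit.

Goods: 1115.70 - 1950.56 + 3733.19 = 2898.33
Services: 675.52 + 667.27 - 527.65 = 815.14
Trade balance = 2898.33 + 815.14 = 3713.47
(Excluded from the trade balance — financial account: inward foreign direct investment in the manufacturing sector 1053.85, foreign purchases of equities on the domestic stock exchange 519.72, increase in resident deposits held at foreign banks 246.16, sale of domestic government bonds to non-residents 497.47, new loans extended by domestic banks to foreign borrowers 1333.41; primary income: compensation earned by residents employed abroad 218.70, dividends received from foreign subsidiaries of resident firms 271.50; secondary income: personal remittances sent abroad by immigrant workers 522.26, pension payments received by residents from foreign governments 129.49; capital account: sale of embassy land to a foreign government 117.48.)

3713.47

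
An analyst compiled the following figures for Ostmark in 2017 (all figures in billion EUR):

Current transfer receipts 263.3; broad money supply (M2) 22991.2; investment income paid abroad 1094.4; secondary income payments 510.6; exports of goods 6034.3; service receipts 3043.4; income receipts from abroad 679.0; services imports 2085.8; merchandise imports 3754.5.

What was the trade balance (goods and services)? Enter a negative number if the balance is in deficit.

Goods balance = 6034.3 - 3754.5 = 2279.8
Services balance = 3043.4 - 2085.8 = 957.6
Trade balance (goods + services) = 2279.8 + 957.6 = 3237.4

3237.4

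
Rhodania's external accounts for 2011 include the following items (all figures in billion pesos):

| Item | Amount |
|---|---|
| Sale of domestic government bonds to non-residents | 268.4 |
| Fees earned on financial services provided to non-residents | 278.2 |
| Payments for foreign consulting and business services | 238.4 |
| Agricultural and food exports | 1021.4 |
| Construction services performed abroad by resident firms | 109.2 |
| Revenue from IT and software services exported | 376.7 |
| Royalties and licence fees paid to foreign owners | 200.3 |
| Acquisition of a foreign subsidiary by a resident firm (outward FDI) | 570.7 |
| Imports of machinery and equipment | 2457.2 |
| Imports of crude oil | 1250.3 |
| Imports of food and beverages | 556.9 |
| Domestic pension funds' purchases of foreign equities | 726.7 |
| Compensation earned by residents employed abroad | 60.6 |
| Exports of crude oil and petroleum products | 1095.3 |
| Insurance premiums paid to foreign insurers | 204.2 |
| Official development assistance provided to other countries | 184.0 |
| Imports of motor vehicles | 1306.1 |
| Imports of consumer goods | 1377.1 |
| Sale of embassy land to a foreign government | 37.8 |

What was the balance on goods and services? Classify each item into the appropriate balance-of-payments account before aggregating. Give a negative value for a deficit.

-4709.7

Goods: 1095.3 - 1377.1 - 1306.1 - 2457.2 - 1250.3 - 556.9 + 1021.4 = -4830.9
Services: -204.2 + 376.7 + 278.2 + 109.2 - 200.3 - 238.4 = 121.2
Trade balance = -4830.9 + 121.2 = -4709.7
(Excluded from the trade balance — financial account: sale of domestic government bonds to non-residents 268.4, acquisition of a foreign subsidiary by a resident firm (outward FDI) 570.7, domestic pension funds' purchases of foreign equities 726.7; primary income: compensation earned by residents employed abroad 60.6; secondary income: official development assistance provided to other countries 184.0; capital account: sale of embassy land to a foreign government 37.8.)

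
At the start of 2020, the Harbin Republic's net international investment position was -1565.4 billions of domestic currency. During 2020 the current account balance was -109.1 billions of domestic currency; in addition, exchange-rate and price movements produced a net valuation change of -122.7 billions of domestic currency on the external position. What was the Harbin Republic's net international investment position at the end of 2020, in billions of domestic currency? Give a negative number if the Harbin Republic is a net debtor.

Change in NIIP = current account + net valuation change = -109.1 + (-122.7) = -231.8
End-of-year NIIP = -1565.4 + (-231.8) = -1797.2

-1797.2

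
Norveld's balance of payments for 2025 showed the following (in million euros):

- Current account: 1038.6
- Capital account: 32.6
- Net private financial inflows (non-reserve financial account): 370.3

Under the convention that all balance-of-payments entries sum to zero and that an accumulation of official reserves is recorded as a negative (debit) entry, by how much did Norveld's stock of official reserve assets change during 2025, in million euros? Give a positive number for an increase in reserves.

1441.5

Official reserve transactions balance = -(1038.6 + 32.6 + 370.3) = -1441.5
An accumulation of reserves is recorded as a debit (negative entry), so the change in the stock of reserves is the negative of that balance.
Change in official reserves = -(-1441.5) = 1441.5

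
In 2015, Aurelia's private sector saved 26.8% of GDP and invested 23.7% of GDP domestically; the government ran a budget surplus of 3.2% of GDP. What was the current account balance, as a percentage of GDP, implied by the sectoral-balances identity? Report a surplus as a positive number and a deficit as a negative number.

By the sectoral-balances identity, CA = (S_private - I) + (T - G).
Private balance = 26.8 - 23.7 = 3.1
Government balance (T - G) = 3.2
CA = 3.1 + 3.2 = 6.3

6.3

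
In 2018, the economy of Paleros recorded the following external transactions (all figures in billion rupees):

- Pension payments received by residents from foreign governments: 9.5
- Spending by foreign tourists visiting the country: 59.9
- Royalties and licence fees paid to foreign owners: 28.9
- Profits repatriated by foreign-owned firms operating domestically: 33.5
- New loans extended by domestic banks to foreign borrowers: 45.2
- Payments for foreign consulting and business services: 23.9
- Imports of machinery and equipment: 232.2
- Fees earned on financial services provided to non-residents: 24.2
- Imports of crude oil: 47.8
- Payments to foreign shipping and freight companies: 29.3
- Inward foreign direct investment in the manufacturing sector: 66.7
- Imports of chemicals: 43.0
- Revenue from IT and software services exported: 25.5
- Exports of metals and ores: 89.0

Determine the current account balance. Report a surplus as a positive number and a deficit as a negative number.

-230.5

Goods: -47.8 - 43.0 - 232.2 + 89.0 = -234.0
Services: 24.2 - 29.3 - 28.9 - 23.9 + 59.9 + 25.5 = 27.5
Primary income: -33.5
Secondary income: 9.5
Current account = (-234.0) + 27.5 + (-33.5) + 9.5 = -230.5
(Excluded from the current account — financial account: new loans extended by domestic banks to foreign borrowers 45.2, inward foreign direct investment in the manufacturing sector 66.7.)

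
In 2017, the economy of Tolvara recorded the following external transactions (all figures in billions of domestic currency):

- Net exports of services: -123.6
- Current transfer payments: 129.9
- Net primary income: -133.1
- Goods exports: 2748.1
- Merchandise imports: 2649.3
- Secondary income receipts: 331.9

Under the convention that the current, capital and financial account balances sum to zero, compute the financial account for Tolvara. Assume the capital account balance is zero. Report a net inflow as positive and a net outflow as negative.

-44.1

Goods balance = 2748.1 - 2649.3 = 98.8
Services balance = -123.6
Trade balance (goods + services) = 98.8 + (-123.6) = -24.8
Net primary income = -133.1
Net secondary income = 331.9 - 129.9 = 202.0
Current account = -24.8 + (-133.1) + 202.0 = 44.1
Financial account = -(44.1) = -44.1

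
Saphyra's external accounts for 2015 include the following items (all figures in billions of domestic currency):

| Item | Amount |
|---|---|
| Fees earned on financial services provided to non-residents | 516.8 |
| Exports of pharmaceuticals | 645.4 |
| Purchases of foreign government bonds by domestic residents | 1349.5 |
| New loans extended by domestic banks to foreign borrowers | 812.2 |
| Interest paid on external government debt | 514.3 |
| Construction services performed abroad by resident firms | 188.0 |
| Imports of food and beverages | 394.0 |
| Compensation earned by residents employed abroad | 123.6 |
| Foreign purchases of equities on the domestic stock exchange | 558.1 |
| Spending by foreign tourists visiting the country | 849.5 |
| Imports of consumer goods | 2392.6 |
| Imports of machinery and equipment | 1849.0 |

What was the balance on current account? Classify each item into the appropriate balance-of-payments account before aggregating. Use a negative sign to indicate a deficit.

Goods: -1849.0 - 2392.6 - 394.0 + 645.4 = -3990.2
Services: 849.5 + 188.0 + 516.8 = 1554.3
Primary income: 123.6 - 514.3 = -390.7
Current account = (-3990.2) + 1554.3 + (-390.7) = -2826.6
(Excluded from the current account — financial account: purchases of foreign government bonds by domestic residents 1349.5, new loans extended by domestic banks to foreign borrowers 812.2, foreign purchases of equities on the domestic stock exchange 558.1.)

-2826.6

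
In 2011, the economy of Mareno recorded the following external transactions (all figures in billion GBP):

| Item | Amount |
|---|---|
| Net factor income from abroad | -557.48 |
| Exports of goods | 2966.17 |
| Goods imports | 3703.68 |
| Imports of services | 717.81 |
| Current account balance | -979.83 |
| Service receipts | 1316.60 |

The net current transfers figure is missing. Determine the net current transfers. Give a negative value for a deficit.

-283.63

Current account = goods balance + services balance + net primary income + net secondary income
Sum of the known components = -696.20
Net current transfers = CA - (known components) = -979.83 - (-696.20) = -283.63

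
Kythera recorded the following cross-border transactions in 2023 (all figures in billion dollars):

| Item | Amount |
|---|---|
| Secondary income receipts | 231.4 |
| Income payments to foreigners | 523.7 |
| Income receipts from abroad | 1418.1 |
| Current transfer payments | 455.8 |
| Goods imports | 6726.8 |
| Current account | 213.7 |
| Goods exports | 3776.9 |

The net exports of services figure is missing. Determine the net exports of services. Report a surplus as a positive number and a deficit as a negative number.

2493.6

Current account = goods balance + services balance + net primary income + net secondary income
Sum of the known components = -2279.9
Net exports of services = CA - (known components) = 213.7 - (-2279.9) = 2493.6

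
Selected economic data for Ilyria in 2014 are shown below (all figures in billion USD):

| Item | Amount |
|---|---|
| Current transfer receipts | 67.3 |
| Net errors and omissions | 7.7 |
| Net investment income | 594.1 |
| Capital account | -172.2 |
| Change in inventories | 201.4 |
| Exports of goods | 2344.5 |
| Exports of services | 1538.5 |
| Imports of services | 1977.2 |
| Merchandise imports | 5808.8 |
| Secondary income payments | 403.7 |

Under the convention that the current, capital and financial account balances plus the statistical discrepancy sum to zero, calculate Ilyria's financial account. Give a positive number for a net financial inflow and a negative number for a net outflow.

3809.8

Goods balance = 2344.5 - 5808.8 = -3464.3
Services balance = 1538.5 - 1977.2 = -438.7
Trade balance (goods + services) = -3464.3 + (-438.7) = -3903.0
Net primary income = 594.1
Net secondary income = 67.3 - 403.7 = -336.4
Current account = -3903.0 + 594.1 + (-336.4) = -3645.3
Financial account = -(-3645.3 + (-172.2) + 7.7) = 3809.8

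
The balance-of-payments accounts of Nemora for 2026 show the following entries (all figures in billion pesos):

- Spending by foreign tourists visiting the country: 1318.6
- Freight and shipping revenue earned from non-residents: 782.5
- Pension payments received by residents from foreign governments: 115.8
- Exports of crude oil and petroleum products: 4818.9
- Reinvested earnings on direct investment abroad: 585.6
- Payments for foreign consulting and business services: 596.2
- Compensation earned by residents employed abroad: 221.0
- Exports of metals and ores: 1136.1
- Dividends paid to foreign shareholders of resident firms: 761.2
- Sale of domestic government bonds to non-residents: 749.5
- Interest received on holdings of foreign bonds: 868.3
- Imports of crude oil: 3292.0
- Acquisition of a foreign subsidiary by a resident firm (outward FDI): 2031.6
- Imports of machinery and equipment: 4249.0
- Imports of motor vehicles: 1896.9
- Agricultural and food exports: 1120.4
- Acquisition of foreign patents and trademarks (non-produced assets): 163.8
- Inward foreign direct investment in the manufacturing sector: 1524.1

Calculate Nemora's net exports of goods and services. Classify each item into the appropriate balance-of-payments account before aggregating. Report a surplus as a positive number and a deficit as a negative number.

Goods: -1896.9 + 4818.9 - 3292.0 - 4249.0 + 1120.4 + 1136.1 = -2362.5
Services: 1318.6 - 596.2 + 782.5 = 1504.9
Trade balance = -2362.5 + 1504.9 = -857.6
(Excluded from the trade balance — secondary income: pension payments received by residents from foreign governments 115.8; primary income: reinvested earnings on direct investment abroad 585.6, compensation earned by residents employed abroad 221.0, dividends paid to foreign shareholders of resident firms 761.2, interest received on holdings of foreign bonds 868.3; financial account: sale of domestic government bonds to non-residents 749.5, acquisition of a foreign subsidiary by a resident firm (outward FDI) 2031.6, inward foreign direct investment in the manufacturing sector 1524.1; capital account: acquisition of foreign patents and trademarks (non-produced assets) 163.8.)

-857.6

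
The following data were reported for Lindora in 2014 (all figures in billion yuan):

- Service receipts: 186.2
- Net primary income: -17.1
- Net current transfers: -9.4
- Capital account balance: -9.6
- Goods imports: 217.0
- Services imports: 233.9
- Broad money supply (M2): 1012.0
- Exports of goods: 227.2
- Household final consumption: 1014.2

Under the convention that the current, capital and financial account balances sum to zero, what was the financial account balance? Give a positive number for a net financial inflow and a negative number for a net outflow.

73.6

Goods balance = 227.2 - 217.0 = 10.2
Services balance = 186.2 - 233.9 = -47.7
Trade balance (goods + services) = 10.2 + (-47.7) = -37.5
Net primary income = -17.1
Net secondary income = -9.4
Current account = -37.5 + (-17.1) + (-9.4) = -64.0
Financial account = -(-64.0 + (-9.6)) = 73.6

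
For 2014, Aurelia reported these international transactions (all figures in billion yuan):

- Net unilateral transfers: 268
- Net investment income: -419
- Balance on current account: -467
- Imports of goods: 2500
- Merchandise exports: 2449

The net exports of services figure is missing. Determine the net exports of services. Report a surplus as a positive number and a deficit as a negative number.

Current account = goods balance + services balance + net primary income + net secondary income
Sum of the known components = -202
Net exports of services = CA - (known components) = -467 - (-202) = -265

-265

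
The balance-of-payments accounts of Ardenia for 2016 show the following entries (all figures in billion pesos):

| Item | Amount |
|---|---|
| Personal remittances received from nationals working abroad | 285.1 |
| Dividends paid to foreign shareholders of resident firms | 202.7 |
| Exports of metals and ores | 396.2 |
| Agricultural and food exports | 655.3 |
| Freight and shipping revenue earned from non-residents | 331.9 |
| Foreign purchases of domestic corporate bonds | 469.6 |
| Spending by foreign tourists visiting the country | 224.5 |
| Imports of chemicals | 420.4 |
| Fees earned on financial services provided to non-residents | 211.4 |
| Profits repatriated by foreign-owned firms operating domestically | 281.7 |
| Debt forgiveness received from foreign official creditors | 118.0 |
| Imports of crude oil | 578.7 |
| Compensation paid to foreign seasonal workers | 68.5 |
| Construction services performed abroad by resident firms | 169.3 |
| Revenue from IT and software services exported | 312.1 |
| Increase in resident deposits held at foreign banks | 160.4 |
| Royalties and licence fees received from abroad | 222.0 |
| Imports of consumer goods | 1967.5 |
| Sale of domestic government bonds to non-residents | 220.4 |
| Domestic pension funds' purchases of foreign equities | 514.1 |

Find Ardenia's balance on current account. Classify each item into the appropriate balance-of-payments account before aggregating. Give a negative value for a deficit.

-711.7

Goods: -578.7 + 655.3 - 420.4 - 1967.5 + 396.2 = -1915.1
Services: 312.1 + 169.3 + 331.9 + 222.0 + 211.4 + 224.5 = 1471.2
Primary income: -281.7 - 202.7 - 68.5 = -552.9
Secondary income: 285.1
Current account = (-1915.1) + 1471.2 + (-552.9) + 285.1 = -711.7
(Excluded from the current account — financial account: foreign purchases of domestic corporate bonds 469.6, increase in resident deposits held at foreign banks 160.4, sale of domestic government bonds to non-residents 220.4, domestic pension funds' purchases of foreign equities 514.1; capital account: debt forgiveness received from foreign official creditors 118.0.)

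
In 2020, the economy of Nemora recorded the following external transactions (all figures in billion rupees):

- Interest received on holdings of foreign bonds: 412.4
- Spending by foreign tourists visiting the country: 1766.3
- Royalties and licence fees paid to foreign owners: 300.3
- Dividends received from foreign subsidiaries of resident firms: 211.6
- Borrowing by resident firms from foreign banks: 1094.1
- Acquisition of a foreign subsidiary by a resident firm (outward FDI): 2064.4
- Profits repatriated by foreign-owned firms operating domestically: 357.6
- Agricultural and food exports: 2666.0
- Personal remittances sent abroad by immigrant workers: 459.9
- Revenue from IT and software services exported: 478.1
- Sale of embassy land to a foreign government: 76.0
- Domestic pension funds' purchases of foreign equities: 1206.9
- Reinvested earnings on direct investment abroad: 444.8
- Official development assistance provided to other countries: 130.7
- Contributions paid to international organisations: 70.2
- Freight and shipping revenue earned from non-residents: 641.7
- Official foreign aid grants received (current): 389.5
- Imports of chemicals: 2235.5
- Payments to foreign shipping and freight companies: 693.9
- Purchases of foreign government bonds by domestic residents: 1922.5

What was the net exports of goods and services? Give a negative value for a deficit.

Goods: -2235.5 + 2666.0 = 430.5
Services: 641.7 + 1766.3 + 478.1 - 693.9 - 300.3 = 1891.9
Trade balance = 430.5 + 1891.9 = 2322.4
(Excluded from the trade balance — primary income: interest received on holdings of foreign bonds 412.4, dividends received from foreign subsidiaries of resident firms 211.6, profits repatriated by foreign-owned firms operating domestically 357.6, reinvested earnings on direct investment abroad 444.8; financial account: borrowing by resident firms from foreign banks 1094.1, acquisition of a foreign subsidiary by a resident firm (outward FDI) 2064.4, domestic pension funds' purchases of foreign equities 1206.9, purchases of foreign government bonds by domestic residents 1922.5; secondary income: personal remittances sent abroad by immigrant workers 459.9, official development assistance provided to other countries 130.7, contributions paid to international organisations 70.2, official foreign aid grants received (current) 389.5; capital account: sale of embassy land to a foreign government 76.0.)

2322.4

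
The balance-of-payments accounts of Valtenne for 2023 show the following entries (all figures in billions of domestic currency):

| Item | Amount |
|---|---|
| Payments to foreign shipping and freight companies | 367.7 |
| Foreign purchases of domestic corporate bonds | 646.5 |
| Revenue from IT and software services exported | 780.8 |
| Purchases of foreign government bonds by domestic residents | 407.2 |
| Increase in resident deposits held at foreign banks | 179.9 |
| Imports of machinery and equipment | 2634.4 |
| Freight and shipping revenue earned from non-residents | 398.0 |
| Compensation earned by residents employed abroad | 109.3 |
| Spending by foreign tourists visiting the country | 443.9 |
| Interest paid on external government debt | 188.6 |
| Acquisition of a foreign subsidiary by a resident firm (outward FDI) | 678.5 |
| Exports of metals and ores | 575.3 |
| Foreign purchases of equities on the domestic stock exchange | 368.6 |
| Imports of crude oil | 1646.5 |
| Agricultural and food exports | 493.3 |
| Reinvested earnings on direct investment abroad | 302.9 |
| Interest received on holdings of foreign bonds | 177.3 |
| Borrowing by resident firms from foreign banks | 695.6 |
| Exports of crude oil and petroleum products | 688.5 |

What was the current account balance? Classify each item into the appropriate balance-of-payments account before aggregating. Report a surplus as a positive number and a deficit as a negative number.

Goods: 575.3 + 688.5 - 1646.5 + 493.3 - 2634.4 = -2523.8
Services: 443.9 - 367.7 + 398.0 + 780.8 = 1255.0
Primary income: -188.6 + 177.3 + 302.9 + 109.3 = 400.9
Current account = (-2523.8) + 1255.0 + 400.9 = -867.9
(Excluded from the current account — financial account: foreign purchases of domestic corporate bonds 646.5, purchases of foreign government bonds by domestic residents 407.2, increase in resident deposits held at foreign banks 179.9, acquisition of a foreign subsidiary by a resident firm (outward FDI) 678.5, foreign purchases of equities on the domestic stock exchange 368.6, borrowing by resident firms from foreign banks 695.6.)

-867.9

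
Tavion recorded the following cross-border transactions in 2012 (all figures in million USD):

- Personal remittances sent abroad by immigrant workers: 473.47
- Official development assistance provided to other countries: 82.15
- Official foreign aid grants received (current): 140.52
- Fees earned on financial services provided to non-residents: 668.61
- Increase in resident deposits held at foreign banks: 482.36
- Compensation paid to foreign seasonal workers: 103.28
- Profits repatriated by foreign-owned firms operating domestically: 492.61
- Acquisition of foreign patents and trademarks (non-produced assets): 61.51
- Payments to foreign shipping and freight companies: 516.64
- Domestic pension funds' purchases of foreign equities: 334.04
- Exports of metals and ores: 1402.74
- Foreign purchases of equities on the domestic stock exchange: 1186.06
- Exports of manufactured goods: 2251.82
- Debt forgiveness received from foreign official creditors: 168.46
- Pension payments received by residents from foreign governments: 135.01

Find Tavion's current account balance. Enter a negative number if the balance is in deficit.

Goods: 2251.82 + 1402.74 = 3654.56
Services: 668.61 - 516.64 = 151.97
Primary income: -103.28 - 492.61 = -595.89
Secondary income: 140.52 - 82.15 - 473.47 + 135.01 = -280.09
Current account = 3654.56 + 151.97 + (-595.89) + (-280.09) = 2930.55
(Excluded from the current account — financial account: increase in resident deposits held at foreign banks 482.36, domestic pension funds' purchases of foreign equities 334.04, foreign purchases of equities on the domestic stock exchange 1186.06; capital account: acquisition of foreign patents and trademarks (non-produced assets) 61.51, debt forgiveness received from foreign official creditors 168.46.)

2930.55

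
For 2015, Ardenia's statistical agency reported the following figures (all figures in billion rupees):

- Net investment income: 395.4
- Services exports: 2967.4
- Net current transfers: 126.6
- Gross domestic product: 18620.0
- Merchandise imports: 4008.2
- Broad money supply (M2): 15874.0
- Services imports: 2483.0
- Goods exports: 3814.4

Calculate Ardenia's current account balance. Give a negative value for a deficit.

Goods balance = 3814.4 - 4008.2 = -193.8
Services balance = 2967.4 - 2483.0 = 484.4
Trade balance (goods + services) = -193.8 + 484.4 = 290.6
Net primary income = 395.4
Net secondary income = 126.6
Current account = 290.6 + 395.4 + 126.6 = 812.6

812.6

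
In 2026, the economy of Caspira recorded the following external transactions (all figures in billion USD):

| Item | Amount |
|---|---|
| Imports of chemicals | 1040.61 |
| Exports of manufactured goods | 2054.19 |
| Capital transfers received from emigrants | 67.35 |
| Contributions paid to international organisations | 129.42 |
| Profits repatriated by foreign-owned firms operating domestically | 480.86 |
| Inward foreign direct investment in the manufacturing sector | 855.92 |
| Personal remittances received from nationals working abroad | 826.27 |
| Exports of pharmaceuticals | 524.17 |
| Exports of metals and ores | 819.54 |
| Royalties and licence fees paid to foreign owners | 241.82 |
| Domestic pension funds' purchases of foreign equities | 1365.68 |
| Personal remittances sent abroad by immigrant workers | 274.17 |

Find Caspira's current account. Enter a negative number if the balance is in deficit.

2057.29

Goods: -1040.61 + 819.54 + 524.17 + 2054.19 = 2357.29
Services: -241.82
Primary income: -480.86
Secondary income: -274.17 - 129.42 + 826.27 = 422.68
Current account = 2357.29 + (-241.82) + (-480.86) + 422.68 = 2057.29
(Excluded from the current account — capital account: capital transfers received from emigrants 67.35; financial account: inward foreign direct investment in the manufacturing sector 855.92, domestic pension funds' purchases of foreign equities 1365.68.)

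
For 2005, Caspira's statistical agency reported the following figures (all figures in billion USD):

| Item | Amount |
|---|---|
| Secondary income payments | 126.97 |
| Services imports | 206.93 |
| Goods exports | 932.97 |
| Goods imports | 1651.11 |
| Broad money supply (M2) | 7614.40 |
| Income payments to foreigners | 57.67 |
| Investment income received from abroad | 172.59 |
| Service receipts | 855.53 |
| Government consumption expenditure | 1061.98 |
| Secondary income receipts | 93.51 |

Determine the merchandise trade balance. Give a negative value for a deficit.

Goods balance = 932.97 - 1651.11 = -718.14

-718.14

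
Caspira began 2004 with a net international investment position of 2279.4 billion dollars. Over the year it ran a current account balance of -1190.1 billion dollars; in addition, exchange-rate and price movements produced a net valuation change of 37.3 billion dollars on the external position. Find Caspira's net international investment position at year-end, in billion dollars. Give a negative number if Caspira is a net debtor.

Change in NIIP = current account + net valuation change = -1190.1 + 37.3 = -1152.8
End-of-year NIIP = 2279.4 + (-1152.8) = 1126.6

1126.6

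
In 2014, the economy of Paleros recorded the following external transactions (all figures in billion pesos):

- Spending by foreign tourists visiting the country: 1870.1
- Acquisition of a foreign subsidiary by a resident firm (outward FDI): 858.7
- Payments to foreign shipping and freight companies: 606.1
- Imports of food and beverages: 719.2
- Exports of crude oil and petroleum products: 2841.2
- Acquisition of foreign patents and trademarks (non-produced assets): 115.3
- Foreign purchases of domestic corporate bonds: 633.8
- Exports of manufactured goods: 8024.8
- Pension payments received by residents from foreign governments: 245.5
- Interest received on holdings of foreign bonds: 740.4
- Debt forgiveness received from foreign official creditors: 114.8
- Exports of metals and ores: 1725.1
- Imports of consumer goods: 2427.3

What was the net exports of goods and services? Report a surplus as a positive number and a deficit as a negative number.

10708.6

Goods: 1725.1 + 8024.8 + 2841.2 - 2427.3 - 719.2 = 9444.6
Services: -606.1 + 1870.1 = 1264.0
Trade balance = 9444.6 + 1264.0 = 10708.6
(Excluded from the trade balance — financial account: acquisition of a foreign subsidiary by a resident firm (outward FDI) 858.7, foreign purchases of domestic corporate bonds 633.8; capital account: acquisition of foreign patents and trademarks (non-produced assets) 115.3, debt forgiveness received from foreign official creditors 114.8; secondary income: pension payments received by residents from foreign governments 245.5; primary income: interest received on holdings of foreign bonds 740.4.)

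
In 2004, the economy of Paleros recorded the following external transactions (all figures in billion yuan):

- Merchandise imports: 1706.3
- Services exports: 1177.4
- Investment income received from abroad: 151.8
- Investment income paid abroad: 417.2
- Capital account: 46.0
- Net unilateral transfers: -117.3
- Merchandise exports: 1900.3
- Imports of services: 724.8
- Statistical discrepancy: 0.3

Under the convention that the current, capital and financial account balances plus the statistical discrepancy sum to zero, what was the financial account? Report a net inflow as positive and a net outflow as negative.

Goods balance = 1900.3 - 1706.3 = 194.0
Services balance = 1177.4 - 724.8 = 452.6
Trade balance (goods + services) = 194.0 + 452.6 = 646.6
Net primary income = 151.8 - 417.2 = -265.4
Net secondary income = -117.3
Current account = 646.6 + (-265.4) + (-117.3) = 263.9
Financial account = -(263.9 + 46.0 + 0.3) = -310.2

-310.2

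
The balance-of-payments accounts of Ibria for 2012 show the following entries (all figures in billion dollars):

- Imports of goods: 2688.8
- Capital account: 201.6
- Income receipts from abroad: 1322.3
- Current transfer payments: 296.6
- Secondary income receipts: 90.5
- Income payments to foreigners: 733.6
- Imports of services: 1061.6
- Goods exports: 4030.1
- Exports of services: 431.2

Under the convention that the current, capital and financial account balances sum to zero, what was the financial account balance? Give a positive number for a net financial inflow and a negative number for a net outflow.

-1295.1

Goods balance = 4030.1 - 2688.8 = 1341.3
Services balance = 431.2 - 1061.6 = -630.4
Trade balance (goods + services) = 1341.3 + (-630.4) = 710.9
Net primary income = 1322.3 - 733.6 = 588.7
Net secondary income = 90.5 - 296.6 = -206.1
Current account = 710.9 + 588.7 + (-206.1) = 1093.5
Financial account = -(1093.5 + 201.6) = -1295.1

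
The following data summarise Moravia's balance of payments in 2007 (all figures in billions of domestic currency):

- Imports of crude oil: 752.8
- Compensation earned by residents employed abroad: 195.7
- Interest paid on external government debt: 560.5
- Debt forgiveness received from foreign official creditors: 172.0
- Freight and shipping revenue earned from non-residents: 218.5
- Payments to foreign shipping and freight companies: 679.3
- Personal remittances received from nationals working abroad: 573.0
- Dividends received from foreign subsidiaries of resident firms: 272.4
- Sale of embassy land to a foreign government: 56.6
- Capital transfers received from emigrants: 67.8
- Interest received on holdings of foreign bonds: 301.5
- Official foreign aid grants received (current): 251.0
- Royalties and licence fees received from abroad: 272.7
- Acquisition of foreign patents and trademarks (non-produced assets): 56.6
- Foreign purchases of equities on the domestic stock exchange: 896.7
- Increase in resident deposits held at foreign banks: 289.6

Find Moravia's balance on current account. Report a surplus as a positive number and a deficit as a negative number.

Goods: -752.8
Services: -679.3 + 272.7 + 218.5 = -188.1
Primary income: 195.7 + 301.5 + 272.4 - 560.5 = 209.1
Secondary income: 573.0 + 251.0 = 824.0
Current account = (-752.8) + (-188.1) + 209.1 + 824.0 = 92.2
(Excluded from the current account — capital account: debt forgiveness received from foreign official creditors 172.0, sale of embassy land to a foreign government 56.6, capital transfers received from emigrants 67.8, acquisition of foreign patents and trademarks (non-produced assets) 56.6; financial account: foreign purchases of equities on the domestic stock exchange 896.7, increase in resident deposits held at foreign banks 289.6.)

92.2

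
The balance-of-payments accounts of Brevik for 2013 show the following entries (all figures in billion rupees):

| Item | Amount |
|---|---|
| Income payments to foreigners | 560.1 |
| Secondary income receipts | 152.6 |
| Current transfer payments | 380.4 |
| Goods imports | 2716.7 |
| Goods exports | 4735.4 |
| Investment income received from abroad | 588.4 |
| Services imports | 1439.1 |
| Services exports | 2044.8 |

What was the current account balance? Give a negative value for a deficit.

2424.9

Goods balance = 4735.4 - 2716.7 = 2018.7
Services balance = 2044.8 - 1439.1 = 605.7
Trade balance (goods + services) = 2018.7 + 605.7 = 2624.4
Net primary income = 588.4 - 560.1 = 28.3
Net secondary income = 152.6 - 380.4 = -227.8
Current account = 2624.4 + 28.3 + (-227.8) = 2424.9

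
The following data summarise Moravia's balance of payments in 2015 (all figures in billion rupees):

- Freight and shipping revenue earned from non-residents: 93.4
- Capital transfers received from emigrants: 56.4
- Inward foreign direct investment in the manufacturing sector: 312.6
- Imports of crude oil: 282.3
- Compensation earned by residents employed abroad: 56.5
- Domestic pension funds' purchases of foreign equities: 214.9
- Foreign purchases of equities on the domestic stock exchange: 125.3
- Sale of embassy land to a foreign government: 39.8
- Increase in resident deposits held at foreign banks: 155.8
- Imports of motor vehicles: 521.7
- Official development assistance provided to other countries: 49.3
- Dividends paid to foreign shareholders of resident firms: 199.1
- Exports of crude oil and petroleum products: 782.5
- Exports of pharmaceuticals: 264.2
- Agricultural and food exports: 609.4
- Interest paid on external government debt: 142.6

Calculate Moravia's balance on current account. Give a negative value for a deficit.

Goods: -521.7 - 282.3 + 609.4 + 264.2 + 782.5 = 852.1
Services: 93.4
Primary income: -142.6 + 56.5 - 199.1 = -285.2
Secondary income: -49.3
Current account = 852.1 + 93.4 + (-285.2) + (-49.3) = 611.0
(Excluded from the current account — capital account: capital transfers received from emigrants 56.4, sale of embassy land to a foreign government 39.8; financial account: inward foreign direct investment in the manufacturing sector 312.6, domestic pension funds' purchases of foreign equities 214.9, foreign purchases of equities on the domestic stock exchange 125.3, increase in resident deposits held at foreign banks 155.8.)

611.0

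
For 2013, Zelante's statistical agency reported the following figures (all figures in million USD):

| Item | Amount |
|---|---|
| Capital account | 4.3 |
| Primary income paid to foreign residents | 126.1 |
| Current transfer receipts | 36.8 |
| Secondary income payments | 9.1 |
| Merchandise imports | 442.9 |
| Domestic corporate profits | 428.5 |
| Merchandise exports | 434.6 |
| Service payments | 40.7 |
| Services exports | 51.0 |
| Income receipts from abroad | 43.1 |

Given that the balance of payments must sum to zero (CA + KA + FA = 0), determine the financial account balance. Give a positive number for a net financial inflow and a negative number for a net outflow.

Goods balance = 434.6 - 442.9 = -8.3
Services balance = 51.0 - 40.7 = 10.3
Trade balance (goods + services) = -8.3 + 10.3 = 2.0
Net primary income = 43.1 - 126.1 = -83.0
Net secondary income = 36.8 - 9.1 = 27.7
Current account = 2.0 + (-83.0) + 27.7 = -53.3
Financial account = -(-53.3 + 4.3) = 49.0

49.0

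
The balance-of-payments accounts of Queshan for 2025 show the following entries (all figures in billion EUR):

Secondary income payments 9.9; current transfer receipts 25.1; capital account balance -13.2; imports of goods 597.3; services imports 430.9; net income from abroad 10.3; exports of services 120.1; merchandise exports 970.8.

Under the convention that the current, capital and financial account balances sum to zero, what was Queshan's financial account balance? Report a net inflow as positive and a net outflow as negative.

Goods balance = 970.8 - 597.3 = 373.5
Services balance = 120.1 - 430.9 = -310.8
Trade balance (goods + services) = 373.5 + (-310.8) = 62.7
Net primary income = 10.3
Net secondary income = 25.1 - 9.9 = 15.2
Current account = 62.7 + 10.3 + 15.2 = 88.2
Financial account = -(88.2 + (-13.2)) = -75.0

-75.0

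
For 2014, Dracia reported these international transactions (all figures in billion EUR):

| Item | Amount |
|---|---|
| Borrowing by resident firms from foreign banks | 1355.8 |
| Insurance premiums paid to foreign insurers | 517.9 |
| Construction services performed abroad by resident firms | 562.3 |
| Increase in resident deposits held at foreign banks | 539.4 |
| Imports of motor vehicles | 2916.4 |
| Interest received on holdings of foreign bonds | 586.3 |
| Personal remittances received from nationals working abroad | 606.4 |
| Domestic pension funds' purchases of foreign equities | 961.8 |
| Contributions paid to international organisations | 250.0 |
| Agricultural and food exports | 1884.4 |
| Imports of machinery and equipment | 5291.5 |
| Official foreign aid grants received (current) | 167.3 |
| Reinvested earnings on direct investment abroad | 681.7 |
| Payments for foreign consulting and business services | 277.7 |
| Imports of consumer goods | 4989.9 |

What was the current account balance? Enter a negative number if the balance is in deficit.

Goods: -2916.4 - 5291.5 - 4989.9 + 1884.4 = -11313.4
Services: -277.7 + 562.3 - 517.9 = -233.3
Primary income: 586.3 + 681.7 = 1268.0
Secondary income: -250.0 + 167.3 + 606.4 = 523.7
Current account = (-11313.4) + (-233.3) + 1268.0 + 523.7 = -9755.0
(Excluded from the current account — financial account: borrowing by resident firms from foreign banks 1355.8, increase in resident deposits held at foreign banks 539.4, domestic pension funds' purchases of foreign equities 961.8.)

-9755.0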